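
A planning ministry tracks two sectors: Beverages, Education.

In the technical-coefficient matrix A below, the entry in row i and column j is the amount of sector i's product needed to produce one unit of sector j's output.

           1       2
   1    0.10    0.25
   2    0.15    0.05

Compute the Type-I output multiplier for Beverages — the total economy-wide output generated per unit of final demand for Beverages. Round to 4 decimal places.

m_1 = 1.3456

I − A =
  [   0.90    -0.25]
  [  -0.15     0.95]
det(I−A) = (0.90)(0.95) − (-0.25)(-0.15) = 0.8175
adj(I−A) = [[0.95, 0.25], [0.15, 0.90]]
(I − A)⁻¹ = adj(I−A) / det(I−A) ≈
  [   1.16208     0.30581]
  [   0.18349     1.10092]
The output multiplier for sector j is the column-j sum of the Leontief inverse (I − A)⁻¹ = adj(I−A) / det(I−A).
Column 1 of adj(I−A): (0.95, 0.15); det(I−A) = 0.8175.
m_1 = (0.95 + 0.15) / 0.8175 = 1.10 / 0.8175 ≈ 1.3456.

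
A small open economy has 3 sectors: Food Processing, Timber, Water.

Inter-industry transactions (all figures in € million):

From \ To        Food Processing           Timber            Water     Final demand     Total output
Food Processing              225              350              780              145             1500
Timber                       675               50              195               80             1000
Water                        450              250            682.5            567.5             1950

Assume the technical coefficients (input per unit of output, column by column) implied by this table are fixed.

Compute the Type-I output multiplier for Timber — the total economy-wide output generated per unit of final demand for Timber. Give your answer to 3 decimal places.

m_T = 4.649

Technical coefficients a_ij = z_ij / X_j:
  a_FF = 225/1500 = 0.15, a_TF = 675/1500 = 0.45, a_WF = 450/1500 = 0.30
  a_FT = 350/1000 = 0.35, a_TT = 50/1000 = 0.05, a_WT = 250/1000 = 0.25
  a_FW = 780/1950 = 0.40, a_TW = 195/1950 = 0.10, a_WW = 682.5/1950 = 0.35
I − A =
  [   0.85    -0.35    -0.40]
  [  -0.45     0.95    -0.10]
  [  -0.30    -0.25     0.65]
Cofactors of I−A, C_ij = (−1)^(i+j)·(minor ij) (rows/columns in the sector order above):
  C_11 = (0.95)(0.65) − (-0.10)(-0.25) = 0.5925
  C_12 = −[(-0.45)(0.65) − (-0.10)(-0.30)] = 0.3225
  C_13 = (-0.45)(-0.25) − (0.95)(-0.30) = 0.3975
  C_21 = −[(-0.35)(0.65) − (-0.40)(-0.25)] = 0.3275
  C_22 = (0.85)(0.65) − (-0.40)(-0.30) = 0.4325
  C_23 = −[(0.85)(-0.25) − (-0.35)(-0.30)] = 0.3175
  C_31 = (-0.35)(-0.10) − (-0.40)(0.95) = 0.4150
  C_32 = −[(0.85)(-0.10) − (-0.40)(-0.45)] = 0.2650
  C_33 = (0.85)(0.95) − (-0.35)(-0.45) = 0.6500
det(I−A) = Σ_j (I−A)_1j·C_1j = (0.85)(0.5925) + (-0.35)(0.3225) + (-0.40)(0.3975) = 0.23175
adj(I−A) = Cᵀ =
  [ 0.5925   0.3275   0.4150]
  [ 0.3225   0.4325   0.2650]
  [ 0.3975   0.3175   0.6500]
(I − A)⁻¹ = adj(I−A) / det(I−A) ≈
  [   2.5566     1.4132     1.7907]
  [   1.3916     1.8662     1.1435]
  [   1.7152     1.3700     2.8047]
The output multiplier for sector j is the column-j sum of the Leontief inverse (I − A)⁻¹ = adj(I−A) / det(I−A).
Column T of adj(I−A): (0.3275, 0.4325, 0.3175); det(I−A) = 0.23175.
m_T = (0.3275 + 0.4325 + 0.3175) / 0.23175 = 1.0775 / 0.23175 ≈ 4.649.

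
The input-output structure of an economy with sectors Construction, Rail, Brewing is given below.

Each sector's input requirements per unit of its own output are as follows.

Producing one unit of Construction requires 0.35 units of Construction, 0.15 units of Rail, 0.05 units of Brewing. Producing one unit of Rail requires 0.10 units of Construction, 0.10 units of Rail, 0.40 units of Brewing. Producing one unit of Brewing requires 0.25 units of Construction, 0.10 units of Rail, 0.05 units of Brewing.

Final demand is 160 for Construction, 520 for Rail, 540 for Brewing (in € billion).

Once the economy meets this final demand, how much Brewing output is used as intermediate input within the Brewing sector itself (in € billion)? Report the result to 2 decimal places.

I − A =
  [   0.65    -0.10    -0.25]
  [  -0.15     0.90    -0.10]
  [  -0.05    -0.40     0.95]
Cofactors of I−A, C_ij = (−1)^(i+j)·(minor ij) (rows/columns in the sector order above):
  C_11 = (0.90)(0.95) − (-0.10)(-0.40) = 0.8150
  C_12 = −[(-0.15)(0.95) − (-0.10)(-0.05)] = 0.1475
  C_13 = (-0.15)(-0.40) − (0.90)(-0.05) = 0.1050
  C_21 = −[(-0.10)(0.95) − (-0.25)(-0.40)] = 0.1950
  C_22 = (0.65)(0.95) − (-0.25)(-0.05) = 0.6050
  C_23 = −[(0.65)(-0.40) − (-0.10)(-0.05)] = 0.2650
  C_31 = (-0.10)(-0.10) − (-0.25)(0.90) = 0.2350
  C_32 = −[(0.65)(-0.10) − (-0.25)(-0.15)] = 0.1025
  C_33 = (0.65)(0.90) − (-0.10)(-0.15) = 0.5700
det(I−A) = Σ_j (I−A)_1j·C_1j = (0.65)(0.8150) + (-0.10)(0.1475) + (-0.25)(0.1050) = 0.48875
adj(I−A) = Cᵀ =
  [ 0.8150   0.1950   0.2350]
  [ 0.1475   0.6050   0.1025]
  [ 0.1050   0.2650   0.5700]
(I − A)⁻¹ = adj(I−A) / det(I−A) ≈
  [   1.6675     0.3990     0.4808]
  [   0.3018     1.2379     0.2097]
  [   0.2148     0.5422     1.1662]
First solve x = (I − A)⁻¹ d = adj(I−A)·d / det(I−A); in particular x_B = (0.1050·160 + 0.2650·520 + 0.5700·540) / 0.48875 = 462.40 / 0.48875 ≈ 946.0870.
Intermediate flow from B to B: z_BB = a_BB · x_B = 0.05 × 462.40 / 0.48875 = 23.12 / 0.48875 ≈ 47.30.

z_BB = 47.30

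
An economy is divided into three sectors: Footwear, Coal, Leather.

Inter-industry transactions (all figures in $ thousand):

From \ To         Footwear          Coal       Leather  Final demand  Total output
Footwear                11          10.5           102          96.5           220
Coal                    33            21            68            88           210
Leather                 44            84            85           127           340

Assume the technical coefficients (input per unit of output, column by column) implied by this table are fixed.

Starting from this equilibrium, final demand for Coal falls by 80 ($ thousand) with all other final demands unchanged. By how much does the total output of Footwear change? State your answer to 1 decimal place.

Δx_F = -25.9

Technical coefficients a_ij = z_ij / X_j:
  a_FF = 11/220 = 0.05, a_CF = 33/220 = 0.15, a_LF = 44/220 = 0.20
  a_FC = 10.5/210 = 0.05, a_CC = 21/210 = 0.10, a_LC = 84/210 = 0.40
  a_FL = 102/340 = 0.30, a_CL = 68/340 = 0.20, a_LL = 85/340 = 0.25
I − A =
  [   0.95    -0.05    -0.30]
  [  -0.15     0.90    -0.20]
  [  -0.20    -0.40     0.75]
Cofactors of I−A, C_ij = (−1)^(i+j)·(minor ij) (rows/columns in the sector order above):
  C_11 = (0.90)(0.75) − (-0.20)(-0.40) = 0.5950
  C_12 = −[(-0.15)(0.75) − (-0.20)(-0.20)] = 0.1525
  C_13 = (-0.15)(-0.40) − (0.90)(-0.20) = 0.2400
  C_21 = −[(-0.05)(0.75) − (-0.30)(-0.40)] = 0.1575
  C_22 = (0.95)(0.75) − (-0.30)(-0.20) = 0.6525
  C_23 = −[(0.95)(-0.40) − (-0.05)(-0.20)] = 0.3900
  C_31 = (-0.05)(-0.20) − (-0.30)(0.90) = 0.2800
  C_32 = −[(0.95)(-0.20) − (-0.30)(-0.15)] = 0.2350
  C_33 = (0.95)(0.90) − (-0.05)(-0.15) = 0.8475
det(I−A) = Σ_j (I−A)_1j·C_1j = (0.95)(0.5950) + (-0.05)(0.1525) + (-0.30)(0.2400) = 0.485625
adj(I−A) = Cᵀ =
  [ 0.5950   0.1575   0.2800]
  [ 0.1525   0.6525   0.2350]
  [ 0.2400   0.3900   0.8475]
(I − A)⁻¹ = adj(I−A) / det(I−A) ≈
  [   1.2252     0.3243     0.5766]
  [   0.3140     1.3436     0.4839]
  [   0.4942     0.8031     1.7452]
Δx = (I − A)⁻¹ Δd with Δd having -80 in the Coal component and 0 elsewhere.
So Δx_F = L_FC · (-80), where L_FC = adj(I−A)_FC / det(I−A) = 0.1575 / 0.485625.
Δx_F = 0.1575 × (-80) / 0.485625 = -12.60 / 0.485625 ≈ -25.9.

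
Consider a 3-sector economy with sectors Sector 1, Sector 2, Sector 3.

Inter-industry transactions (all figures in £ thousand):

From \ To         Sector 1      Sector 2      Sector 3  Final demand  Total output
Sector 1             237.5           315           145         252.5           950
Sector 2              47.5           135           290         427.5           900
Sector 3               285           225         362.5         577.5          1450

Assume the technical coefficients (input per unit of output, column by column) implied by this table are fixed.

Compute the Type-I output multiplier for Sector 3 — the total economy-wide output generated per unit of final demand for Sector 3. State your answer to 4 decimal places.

Technical coefficients a_ij = z_ij / X_j:
  a_11 = 237.5/950 = 0.25, a_21 = 47.5/950 = 0.05, a_31 = 285/950 = 0.30
  a_12 = 315/900 = 0.35, a_22 = 135/900 = 0.15, a_32 = 225/900 = 0.25
  a_13 = 145/1450 = 0.10, a_23 = 290/1450 = 0.20, a_33 = 362.5/1450 = 0.25
I − A =
  [   0.75    -0.35    -0.10]
  [  -0.05     0.85    -0.20]
  [  -0.30    -0.25     0.75]
Cofactors of I−A, C_ij = (−1)^(i+j)·(minor ij) (rows/columns in the sector order above):
  C_11 = (0.85)(0.75) − (-0.20)(-0.25) = 0.5875
  C_12 = −[(-0.05)(0.75) − (-0.20)(-0.30)] = 0.0975
  C_13 = (-0.05)(-0.25) − (0.85)(-0.30) = 0.2675
  C_21 = −[(-0.35)(0.75) − (-0.10)(-0.25)] = 0.2875
  C_22 = (0.75)(0.75) − (-0.10)(-0.30) = 0.5325
  C_23 = −[(0.75)(-0.25) − (-0.35)(-0.30)] = 0.2925
  C_31 = (-0.35)(-0.20) − (-0.10)(0.85) = 0.1550
  C_32 = −[(0.75)(-0.20) − (-0.10)(-0.05)] = 0.1550
  C_33 = (0.75)(0.85) − (-0.35)(-0.05) = 0.6200
det(I−A) = Σ_j (I−A)_1j·C_1j = (0.75)(0.5875) + (-0.35)(0.0975) + (-0.10)(0.2675) = 0.37975
adj(I−A) = Cᵀ =
  [ 0.5875   0.2875   0.1550]
  [ 0.0975   0.5325   0.1550]
  [ 0.2675   0.2925   0.6200]
(I − A)⁻¹ = adj(I−A) / det(I−A) ≈
  [   1.54707     0.75708     0.40816]
  [   0.25675     1.40224     0.40816]
  [   0.70441     0.77024     1.63265]
The output multiplier for sector j is the column-j sum of the Leontief inverse (I − A)⁻¹ = adj(I−A) / det(I−A).
Column 3 of adj(I−A): (0.1550, 0.1550, 0.6200); det(I−A) = 0.37975.
m_3 = (0.1550 + 0.1550 + 0.6200) / 0.37975 = 0.93 / 0.37975 ≈ 2.4490.

m_3 = 2.4490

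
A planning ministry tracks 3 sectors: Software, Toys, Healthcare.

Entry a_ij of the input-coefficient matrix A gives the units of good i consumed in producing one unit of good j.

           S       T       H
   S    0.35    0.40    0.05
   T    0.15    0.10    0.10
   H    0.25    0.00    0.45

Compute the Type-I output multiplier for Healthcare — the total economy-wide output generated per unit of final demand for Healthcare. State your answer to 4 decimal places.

I − A =
  [   0.65    -0.40    -0.05]
  [  -0.15     0.90    -0.10]
  [  -0.25     0.00     0.55]
Cofactors of I−A, C_ij = (−1)^(i+j)·(minor ij) (rows/columns in the sector order above):
  C_11 = (0.90)(0.55) − (-0.10)(0.00) = 0.4950
  C_12 = −[(-0.15)(0.55) − (-0.10)(-0.25)] = 0.1075
  C_13 = (-0.15)(0.00) − (0.90)(-0.25) = 0.2250
  C_21 = −[(-0.40)(0.55) − (-0.05)(0.00)] = 0.2200
  C_22 = (0.65)(0.55) − (-0.05)(-0.25) = 0.3450
  C_23 = −[(0.65)(0.00) − (-0.40)(-0.25)] = 0.1000
  C_31 = (-0.40)(-0.10) − (-0.05)(0.90) = 0.0850
  C_32 = −[(0.65)(-0.10) − (-0.05)(-0.15)] = 0.0725
  C_33 = (0.65)(0.90) − (-0.40)(-0.15) = 0.5250
det(I−A) = Σ_j (I−A)_1j·C_1j = (0.65)(0.4950) + (-0.40)(0.1075) + (-0.05)(0.2250) = 0.2675
adj(I−A) = Cᵀ =
  [ 0.4950   0.2200   0.0850]
  [ 0.1075   0.3450   0.0725]
  [ 0.2250   0.1000   0.5250]
(I − A)⁻¹ = adj(I−A) / det(I−A) ≈
  [   1.85047     0.82243     0.31776]
  [   0.40187     1.28972     0.27103]
  [   0.84112     0.37383     1.96262]
The output multiplier for sector j is the column-j sum of the Leontief inverse (I − A)⁻¹ = adj(I−A) / det(I−A).
Column H of adj(I−A): (0.0850, 0.0725, 0.5250); det(I−A) = 0.2675.
m_H = (0.0850 + 0.0725 + 0.5250) / 0.2675 = 0.6825 / 0.2675 ≈ 2.5514.

m_H = 2.5514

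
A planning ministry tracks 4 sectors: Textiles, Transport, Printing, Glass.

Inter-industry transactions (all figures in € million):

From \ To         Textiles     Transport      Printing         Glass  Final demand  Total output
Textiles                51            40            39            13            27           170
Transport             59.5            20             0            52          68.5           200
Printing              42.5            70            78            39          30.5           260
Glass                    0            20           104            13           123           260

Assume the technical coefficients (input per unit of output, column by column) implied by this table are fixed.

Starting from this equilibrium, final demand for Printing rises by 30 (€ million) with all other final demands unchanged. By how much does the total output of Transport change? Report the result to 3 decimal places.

Δx_2 = 13.672

Technical coefficients a_ij = z_ij / X_j:
  a_11 = 51/170 = 0.30, a_21 = 59.5/170 = 0.35, a_31 = 42.5/170 = 0.25, a_41 = 0/170 = 0.00
  a_12 = 40/200 = 0.20, a_22 = 20/200 = 0.10, a_32 = 70/200 = 0.35, a_42 = 20/200 = 0.10
  a_13 = 39/260 = 0.15, a_23 = 0/260 = 0.00, a_33 = 78/260 = 0.30, a_43 = 104/260 = 0.40
  a_14 = 13/260 = 0.05, a_24 = 52/260 = 0.20, a_34 = 39/260 = 0.15, a_44 = 13/260 = 0.05
I − A =
  [   0.70    -0.20    -0.15    -0.05]
  [  -0.35     0.90     0.00    -0.20]
  [  -0.25    -0.35     0.70    -0.15]
  [   0.00    -0.10    -0.40     0.95]
Compute the cofactors C_ij = (−1)^(i+j)·(3×3 minor ij) of I−A; the adjugate is their transpose:
adj(I−A) = Cᵀ =
  [ 0.502500   0.183625   0.159250   0.090250]
  [ 0.231750   0.382875   0.112875   0.110625]
  [ 0.330375   0.292000   0.516250   0.160375]
  [ 0.163500   0.163250   0.229250   0.339875]
det(I−A) = Σ_j (I−A)_1j·C_1j = (0.70)(0.502500) + (-0.20)(0.231750) + (-0.15)(0.330375) + (-0.05)(0.163500) = 0.24766875
(I − A)⁻¹ = adj(I−A) / det(I−A) ≈
  [   2.0289     0.7414     0.6430     0.3644]
  [   0.9357     1.5459     0.4557     0.4467]
  [   1.3339     1.1790     2.0844     0.6475]
  [   0.6602     0.6591     0.9256     1.3723]
Δx = (I − A)⁻¹ Δd with Δd having +30 in the Printing component and 0 elsewhere.
So Δx_2 = L_23 · (+30), where L_23 = adj(I−A)_23 / det(I−A) = 0.112875 / 0.24766875.
Δx_2 = 0.112875 × (+30) / 0.24766875 = 3.38625 / 0.24766875 ≈ 13.672.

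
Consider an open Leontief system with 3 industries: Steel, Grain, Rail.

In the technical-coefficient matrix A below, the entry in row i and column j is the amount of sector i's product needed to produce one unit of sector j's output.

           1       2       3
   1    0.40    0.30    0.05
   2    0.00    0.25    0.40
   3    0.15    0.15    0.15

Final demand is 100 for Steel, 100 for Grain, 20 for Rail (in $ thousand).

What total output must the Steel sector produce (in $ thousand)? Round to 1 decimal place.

x_1 = 269.9

I − A =
  [   0.60    -0.30    -0.05]
  [   0.00     0.75    -0.40]
  [  -0.15    -0.15     0.85]
Cofactors of I−A, C_ij = (−1)^(i+j)·(minor ij) (rows/columns in the sector order above):
  C_11 = (0.75)(0.85) − (-0.40)(-0.15) = 0.5775
  C_12 = −[(0.00)(0.85) − (-0.40)(-0.15)] = 0.0600
  C_13 = (0.00)(-0.15) − (0.75)(-0.15) = 0.1125
  C_21 = −[(-0.30)(0.85) − (-0.05)(-0.15)] = 0.2625
  C_22 = (0.60)(0.85) − (-0.05)(-0.15) = 0.5025
  C_23 = −[(0.60)(-0.15) − (-0.30)(-0.15)] = 0.1350
  C_31 = (-0.30)(-0.40) − (-0.05)(0.75) = 0.1575
  C_32 = −[(0.60)(-0.40) − (-0.05)(0.00)] = 0.2400
  C_33 = (0.60)(0.75) − (-0.30)(0.00) = 0.4500
det(I−A) = Σ_j (I−A)_1j·C_1j = (0.60)(0.5775) + (-0.30)(0.0600) + (-0.05)(0.1125) = 0.322875
adj(I−A) = Cᵀ =
  [ 0.5775   0.2625   0.1575]
  [ 0.0600   0.5025   0.2400]
  [ 0.1125   0.1350   0.4500]
(I − A)⁻¹ = adj(I−A) / det(I−A) ≈
  [   1.7886     0.8130     0.4878]
  [   0.1858     1.5563     0.7433]
  [   0.3484     0.4181     1.3937]
x = (I − A)⁻¹ d = adj(I−A)·d / det(I−A), with det(I−A) = 0.322875:
  x_1 = (0.5775·100 + 0.2625·100 + 0.1575·20) / 0.322875 = 87.15 / 0.322875 ≈ 269.9
  x_2 = (0.0600·100 + 0.5025·100 + 0.2400·20) / 0.322875 = 61.05 / 0.322875 ≈ 189.1
  x_3 = (0.1125·100 + 0.1350·100 + 0.4500·20) / 0.322875 = 33.75 / 0.322875 ≈ 104.5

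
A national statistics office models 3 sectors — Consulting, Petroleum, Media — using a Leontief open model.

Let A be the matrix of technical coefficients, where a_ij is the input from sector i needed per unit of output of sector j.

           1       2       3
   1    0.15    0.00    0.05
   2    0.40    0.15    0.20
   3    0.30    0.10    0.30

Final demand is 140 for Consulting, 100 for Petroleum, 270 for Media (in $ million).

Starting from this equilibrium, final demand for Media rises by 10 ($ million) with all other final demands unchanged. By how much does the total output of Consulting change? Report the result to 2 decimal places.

Δx_1 = 0.90

I − A =
  [   0.85     0.00    -0.05]
  [  -0.40     0.85    -0.20]
  [  -0.30    -0.10     0.70]
Cofactors of I−A, C_ij = (−1)^(i+j)·(minor ij) (rows/columns in the sector order above):
  C_11 = (0.85)(0.70) − (-0.20)(-0.10) = 0.5750
  C_12 = −[(-0.40)(0.70) − (-0.20)(-0.30)] = 0.3400
  C_13 = (-0.40)(-0.10) − (0.85)(-0.30) = 0.2950
  C_21 = −[(0.00)(0.70) − (-0.05)(-0.10)] = 0.0050
  C_22 = (0.85)(0.70) − (-0.05)(-0.30) = 0.5800
  C_23 = −[(0.85)(-0.10) − (0.00)(-0.30)] = 0.0850
  C_31 = (0.00)(-0.20) − (-0.05)(0.85) = 0.0425
  C_32 = −[(0.85)(-0.20) − (-0.05)(-0.40)] = 0.1900
  C_33 = (0.85)(0.85) − (0.00)(-0.40) = 0.7225
det(I−A) = Σ_j (I−A)_1j·C_1j = (0.85)(0.5750) + (0.00)(0.3400) + (-0.05)(0.2950) = 0.4740
adj(I−A) = Cᵀ =
  [ 0.5750   0.0050   0.0425]
  [ 0.3400   0.5800   0.1900]
  [ 0.2950   0.0850   0.7225]
(I − A)⁻¹ = adj(I−A) / det(I−A) ≈
  [   1.2131     0.0105     0.0897]
  [   0.7173     1.2236     0.4008]
  [   0.6224     0.1793     1.5243]
Δx = (I − A)⁻¹ Δd with Δd having +10 in the Media component and 0 elsewhere.
So Δx_1 = L_13 · (+10), where L_13 = adj(I−A)_13 / det(I−A) = 0.0425 / 0.4740.
Δx_1 = 0.0425 × (+10) / 0.4740 = 0.425 / 0.4740 ≈ 0.90.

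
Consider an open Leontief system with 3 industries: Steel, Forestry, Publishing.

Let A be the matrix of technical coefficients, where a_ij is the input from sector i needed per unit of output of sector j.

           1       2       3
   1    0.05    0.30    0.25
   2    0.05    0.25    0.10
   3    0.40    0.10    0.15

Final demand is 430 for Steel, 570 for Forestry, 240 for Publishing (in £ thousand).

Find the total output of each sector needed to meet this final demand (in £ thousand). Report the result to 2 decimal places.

x_1 = 972.73, x_2 = 938.25, x_3 = 850.49

I − A =
  [   0.95    -0.30    -0.25]
  [  -0.05     0.75    -0.10]
  [  -0.40    -0.10     0.85]
Cofactors of I−A, C_ij = (−1)^(i+j)·(minor ij) (rows/columns in the sector order above):
  C_11 = (0.75)(0.85) − (-0.10)(-0.10) = 0.6275
  C_12 = −[(-0.05)(0.85) − (-0.10)(-0.40)] = 0.0825
  C_13 = (-0.05)(-0.10) − (0.75)(-0.40) = 0.3050
  C_21 = −[(-0.30)(0.85) − (-0.25)(-0.10)] = 0.2800
  C_22 = (0.95)(0.85) − (-0.25)(-0.40) = 0.7075
  C_23 = −[(0.95)(-0.10) − (-0.30)(-0.40)] = 0.2150
  C_31 = (-0.30)(-0.10) − (-0.25)(0.75) = 0.2175
  C_32 = −[(0.95)(-0.10) − (-0.25)(-0.05)] = 0.1075
  C_33 = (0.95)(0.75) − (-0.30)(-0.05) = 0.6975
det(I−A) = Σ_j (I−A)_1j·C_1j = (0.95)(0.6275) + (-0.30)(0.0825) + (-0.25)(0.3050) = 0.495125
adj(I−A) = Cᵀ =
  [ 0.6275   0.2800   0.2175]
  [ 0.0825   0.7075   0.1075]
  [ 0.3050   0.2150   0.6975]
(I − A)⁻¹ = adj(I−A) / det(I−A) ≈
  [   1.2674     0.5655     0.4393]
  [   0.1666     1.4289     0.2171]
  [   0.6160     0.4342     1.4087]
x = (I − A)⁻¹ d = adj(I−A)·d / det(I−A), with det(I−A) = 0.495125:
  x_1 = (0.6275·430 + 0.2800·570 + 0.2175·240) / 0.495125 = 481.625 / 0.495125 ≈ 972.73
  x_2 = (0.0825·430 + 0.7075·570 + 0.1075·240) / 0.495125 = 464.55 / 0.495125 ≈ 938.25
  x_3 = (0.3050·430 + 0.2150·570 + 0.6975·240) / 0.495125 = 421.10 / 0.495125 ≈ 850.49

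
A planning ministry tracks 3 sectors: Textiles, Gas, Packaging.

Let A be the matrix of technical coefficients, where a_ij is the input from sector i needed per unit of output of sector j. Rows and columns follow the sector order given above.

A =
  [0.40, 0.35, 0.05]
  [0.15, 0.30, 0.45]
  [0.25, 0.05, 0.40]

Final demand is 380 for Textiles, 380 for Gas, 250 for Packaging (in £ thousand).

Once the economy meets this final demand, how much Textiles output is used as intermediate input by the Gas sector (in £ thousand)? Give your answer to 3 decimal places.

z_12 = 614.708

I − A =
  [   0.60    -0.35    -0.05]
  [  -0.15     0.70    -0.45]
  [  -0.25    -0.05     0.60]
Cofactors of I−A, C_ij = (−1)^(i+j)·(minor ij) (rows/columns in the sector order above):
  C_11 = (0.70)(0.60) − (-0.45)(-0.05) = 0.3975
  C_12 = −[(-0.15)(0.60) − (-0.45)(-0.25)] = 0.2025
  C_13 = (-0.15)(-0.05) − (0.70)(-0.25) = 0.1825
  C_21 = −[(-0.35)(0.60) − (-0.05)(-0.05)] = 0.2125
  C_22 = (0.60)(0.60) − (-0.05)(-0.25) = 0.3475
  C_23 = −[(0.60)(-0.05) − (-0.35)(-0.25)] = 0.1175
  C_31 = (-0.35)(-0.45) − (-0.05)(0.70) = 0.1925
  C_32 = −[(0.60)(-0.45) − (-0.05)(-0.15)] = 0.2775
  C_33 = (0.60)(0.70) − (-0.35)(-0.15) = 0.3675
det(I−A) = Σ_j (I−A)_1j·C_1j = (0.60)(0.3975) + (-0.35)(0.2025) + (-0.05)(0.1825) = 0.1585
adj(I−A) = Cᵀ =
  [ 0.3975   0.2125   0.1925]
  [ 0.2025   0.3475   0.2775]
  [ 0.1825   0.1175   0.3675]
(I − A)⁻¹ = adj(I−A) / det(I−A) ≈
  [   2.5079     1.3407     1.2145]
  [   1.2776     2.1924     1.7508]
  [   1.1514     0.7413     2.3186]
First solve x = (I − A)⁻¹ d = adj(I−A)·d / det(I−A); in particular x_2 = (0.2025·380 + 0.3475·380 + 0.2775·250) / 0.1585 = 278.375 / 0.1585 ≈ 1756.30915.
Intermediate flow from 1 to 2: z_12 = a_12 · x_2 = 0.35 × 278.375 / 0.1585 = 97.43125 / 0.1585 ≈ 614.708.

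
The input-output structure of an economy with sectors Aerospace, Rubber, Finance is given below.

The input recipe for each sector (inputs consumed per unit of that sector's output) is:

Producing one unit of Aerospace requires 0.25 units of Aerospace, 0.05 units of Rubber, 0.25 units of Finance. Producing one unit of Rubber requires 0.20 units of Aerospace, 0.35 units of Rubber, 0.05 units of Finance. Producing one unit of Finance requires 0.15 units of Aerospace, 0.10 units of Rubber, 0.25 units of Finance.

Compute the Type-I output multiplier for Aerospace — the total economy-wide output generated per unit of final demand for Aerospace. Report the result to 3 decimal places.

I − A =
  [   0.75    -0.20    -0.15]
  [  -0.05     0.65    -0.10]
  [  -0.25    -0.05     0.75]
Cofactors of I−A, C_ij = (−1)^(i+j)·(minor ij) (rows/columns in the sector order above):
  C_11 = (0.65)(0.75) − (-0.10)(-0.05) = 0.4825
  C_12 = −[(-0.05)(0.75) − (-0.10)(-0.25)] = 0.0625
  C_13 = (-0.05)(-0.05) − (0.65)(-0.25) = 0.1650
  C_21 = −[(-0.20)(0.75) − (-0.15)(-0.05)] = 0.1575
  C_22 = (0.75)(0.75) − (-0.15)(-0.25) = 0.5250
  C_23 = −[(0.75)(-0.05) − (-0.20)(-0.25)] = 0.0875
  C_31 = (-0.20)(-0.10) − (-0.15)(0.65) = 0.1175
  C_32 = −[(0.75)(-0.10) − (-0.15)(-0.05)] = 0.0825
  C_33 = (0.75)(0.65) − (-0.20)(-0.05) = 0.4775
det(I−A) = Σ_j (I−A)_1j·C_1j = (0.75)(0.4825) + (-0.20)(0.0625) + (-0.15)(0.1650) = 0.324625
adj(I−A) = Cᵀ =
  [ 0.4825   0.1575   0.1175]
  [ 0.0625   0.5250   0.0825]
  [ 0.1650   0.0875   0.4775]
(I − A)⁻¹ = adj(I−A) / det(I−A) ≈
  [   1.4863     0.4852     0.3620]
  [   0.1925     1.6173     0.2541]
  [   0.5083     0.2695     1.4709]
The output multiplier for sector j is the column-j sum of the Leontief inverse (I − A)⁻¹ = adj(I−A) / det(I−A).
Column A of adj(I−A): (0.4825, 0.0625, 0.1650); det(I−A) = 0.324625.
m_A = (0.4825 + 0.0625 + 0.1650) / 0.324625 = 0.71 / 0.324625 ≈ 2.187.

m_A = 2.187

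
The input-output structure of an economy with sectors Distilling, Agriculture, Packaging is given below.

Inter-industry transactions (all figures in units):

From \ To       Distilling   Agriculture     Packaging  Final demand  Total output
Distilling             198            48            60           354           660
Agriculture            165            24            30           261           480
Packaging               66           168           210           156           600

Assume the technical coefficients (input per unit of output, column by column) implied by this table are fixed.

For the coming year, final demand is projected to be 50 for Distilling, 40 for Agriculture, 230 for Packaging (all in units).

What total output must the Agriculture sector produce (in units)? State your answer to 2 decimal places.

x_2 = 103.83

Technical coefficients a_ij = z_ij / X_j:
  a_11 = 198/660 = 0.30, a_21 = 165/660 = 0.25, a_31 = 66/660 = 0.10
  a_12 = 48/480 = 0.10, a_22 = 24/480 = 0.05, a_32 = 168/480 = 0.35
  a_13 = 60/600 = 0.10, a_23 = 30/600 = 0.05, a_33 = 210/600 = 0.35
I − A =
  [   0.70    -0.10    -0.10]
  [  -0.25     0.95    -0.05]
  [  -0.10    -0.35     0.65]
Cofactors of I−A, C_ij = (−1)^(i+j)·(minor ij) (rows/columns in the sector order above):
  C_11 = (0.95)(0.65) − (-0.05)(-0.35) = 0.6000
  C_12 = −[(-0.25)(0.65) − (-0.05)(-0.10)] = 0.1675
  C_13 = (-0.25)(-0.35) − (0.95)(-0.10) = 0.1825
  C_21 = −[(-0.10)(0.65) − (-0.10)(-0.35)] = 0.1000
  C_22 = (0.70)(0.65) − (-0.10)(-0.10) = 0.4450
  C_23 = −[(0.70)(-0.35) − (-0.10)(-0.10)] = 0.2550
  C_31 = (-0.10)(-0.05) − (-0.10)(0.95) = 0.1000
  C_32 = −[(0.70)(-0.05) − (-0.10)(-0.25)] = 0.0600
  C_33 = (0.70)(0.95) − (-0.10)(-0.25) = 0.6400
det(I−A) = Σ_j (I−A)_1j·C_1j = (0.70)(0.6000) + (-0.10)(0.1675) + (-0.10)(0.1825) = 0.3850
adj(I−A) = Cᵀ =
  [ 0.6000   0.1000   0.1000]
  [ 0.1675   0.4450   0.0600]
  [ 0.1825   0.2550   0.6400]
(I − A)⁻¹ = adj(I−A) / det(I−A) ≈
  [   1.5584     0.2597     0.2597]
  [   0.4351     1.1558     0.1558]
  [   0.4740     0.6623     1.6623]
x = (I − A)⁻¹ d = adj(I−A)·d / det(I−A), with det(I−A) = 0.3850:
  x_1 = (0.6000·50 + 0.1000·40 + 0.1000·230) / 0.3850 = 57.00 / 0.3850 ≈ 148.05
  x_2 = (0.1675·50 + 0.4450·40 + 0.0600·230) / 0.3850 = 39.975 / 0.3850 ≈ 103.83
  x_3 = (0.1825·50 + 0.2550·40 + 0.6400·230) / 0.3850 = 166.525 / 0.3850 ≈ 432.53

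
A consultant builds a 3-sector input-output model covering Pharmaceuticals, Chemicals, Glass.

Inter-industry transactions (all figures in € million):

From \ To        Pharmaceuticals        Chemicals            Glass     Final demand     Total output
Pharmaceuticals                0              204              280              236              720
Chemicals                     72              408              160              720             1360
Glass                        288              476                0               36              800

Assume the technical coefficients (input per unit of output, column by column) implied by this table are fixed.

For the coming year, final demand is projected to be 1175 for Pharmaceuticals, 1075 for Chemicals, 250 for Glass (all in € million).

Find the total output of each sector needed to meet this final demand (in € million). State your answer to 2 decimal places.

Technical coefficients a_ij = z_ij / X_j:
  a_PP = 0/720 = 0.00, a_CP = 72/720 = 0.10, a_GP = 288/720 = 0.40
  a_PC = 204/1360 = 0.15, a_CC = 408/1360 = 0.30, a_GC = 476/1360 = 0.35
  a_PG = 280/800 = 0.35, a_CG = 160/800 = 0.20, a_GG = 0/800 = 0.00
I − A =
  [   1.00    -0.15    -0.35]
  [  -0.10     0.70    -0.20]
  [  -0.40    -0.35     1.00]
Cofactors of I−A, C_ij = (−1)^(i+j)·(minor ij) (rows/columns in the sector order above):
  C_11 = (0.70)(1.00) − (-0.20)(-0.35) = 0.6300
  C_12 = −[(-0.10)(1.00) − (-0.20)(-0.40)] = 0.1800
  C_13 = (-0.10)(-0.35) − (0.70)(-0.40) = 0.3150
  C_21 = −[(-0.15)(1.00) − (-0.35)(-0.35)] = 0.2725
  C_22 = (1.00)(1.00) − (-0.35)(-0.40) = 0.8600
  C_23 = −[(1.00)(-0.35) − (-0.15)(-0.40)] = 0.4100
  C_31 = (-0.15)(-0.20) − (-0.35)(0.70) = 0.2750
  C_32 = −[(1.00)(-0.20) − (-0.35)(-0.10)] = 0.2350
  C_33 = (1.00)(0.70) − (-0.15)(-0.10) = 0.6850
det(I−A) = Σ_j (I−A)_1j·C_1j = (1.00)(0.6300) + (-0.15)(0.1800) + (-0.35)(0.3150) = 0.49275
adj(I−A) = Cᵀ =
  [ 0.6300   0.2725   0.2750]
  [ 0.1800   0.8600   0.2350]
  [ 0.3150   0.4100   0.6850]
(I − A)⁻¹ = adj(I−A) / det(I−A) ≈
  [   1.2785     0.5530     0.5581]
  [   0.3653     1.7453     0.4769]
  [   0.6393     0.8321     1.3902]
x = (I − A)⁻¹ d = adj(I−A)·d / det(I−A), with det(I−A) = 0.49275:
  x_P = (0.6300·1175 + 0.2725·1075 + 0.2750·250) / 0.49275 = 1101.9375 / 0.49275 ≈ 2236.30
  x_C = (0.1800·1175 + 0.8600·1075 + 0.2350·250) / 0.49275 = 1194.75 / 0.49275 ≈ 2424.66
  x_G = (0.3150·1175 + 0.4100·1075 + 0.6850·250) / 0.49275 = 982.125 / 0.49275 ≈ 1993.15

x_P = 2236.30, x_C = 2424.66, x_G = 1993.15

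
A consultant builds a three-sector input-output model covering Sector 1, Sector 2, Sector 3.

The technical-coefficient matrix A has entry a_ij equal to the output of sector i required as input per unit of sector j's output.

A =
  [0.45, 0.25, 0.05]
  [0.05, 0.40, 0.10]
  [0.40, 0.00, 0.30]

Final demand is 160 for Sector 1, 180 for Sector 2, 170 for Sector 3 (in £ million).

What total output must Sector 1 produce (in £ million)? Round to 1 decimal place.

I − A =
  [   0.55    -0.25    -0.05]
  [  -0.05     0.60    -0.10]
  [  -0.40     0.00     0.70]
Cofactors of I−A, C_ij = (−1)^(i+j)·(minor ij) (rows/columns in the sector order above):
  C_11 = (0.60)(0.70) − (-0.10)(0.00) = 0.4200
  C_12 = −[(-0.05)(0.70) − (-0.10)(-0.40)] = 0.0750
  C_13 = (-0.05)(0.00) − (0.60)(-0.40) = 0.2400
  C_21 = −[(-0.25)(0.70) − (-0.05)(0.00)] = 0.1750
  C_22 = (0.55)(0.70) − (-0.05)(-0.40) = 0.3650
  C_23 = −[(0.55)(0.00) − (-0.25)(-0.40)] = 0.1000
  C_31 = (-0.25)(-0.10) − (-0.05)(0.60) = 0.0550
  C_32 = −[(0.55)(-0.10) − (-0.05)(-0.05)] = 0.0575
  C_33 = (0.55)(0.60) − (-0.25)(-0.05) = 0.3175
det(I−A) = Σ_j (I−A)_1j·C_1j = (0.55)(0.4200) + (-0.25)(0.0750) + (-0.05)(0.2400) = 0.20025
adj(I−A) = Cᵀ =
  [ 0.4200   0.1750   0.0550]
  [ 0.0750   0.3650   0.0575]
  [ 0.2400   0.1000   0.3175]
(I − A)⁻¹ = adj(I−A) / det(I−A) ≈
  [   2.0974     0.8739     0.2747]
  [   0.3745     1.8227     0.2871]
  [   1.1985     0.4994     1.5855]
x = (I − A)⁻¹ d = adj(I−A)·d / det(I−A), with det(I−A) = 0.20025:
  x_1 = (0.4200·160 + 0.1750·180 + 0.0550·170) / 0.20025 = 108.05 / 0.20025 ≈ 539.6
  x_2 = (0.0750·160 + 0.3650·180 + 0.0575·170) / 0.20025 = 87.475 / 0.20025 ≈ 436.8
  x_3 = (0.2400·160 + 0.1000·180 + 0.3175·170) / 0.20025 = 110.375 / 0.20025 ≈ 551.2

x_1 = 539.6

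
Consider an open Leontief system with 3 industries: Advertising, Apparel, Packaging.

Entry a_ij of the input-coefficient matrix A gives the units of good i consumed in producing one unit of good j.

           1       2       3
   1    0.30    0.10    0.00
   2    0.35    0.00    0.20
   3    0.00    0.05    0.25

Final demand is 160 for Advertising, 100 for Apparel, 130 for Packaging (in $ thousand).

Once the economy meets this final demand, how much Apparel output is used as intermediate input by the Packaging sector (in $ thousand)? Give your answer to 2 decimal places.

z_23 = 37.72

I − A =
  [   0.70    -0.10     0.00]
  [  -0.35     1.00    -0.20]
  [   0.00    -0.05     0.75]
Cofactors of I−A, C_ij = (−1)^(i+j)·(minor ij) (rows/columns in the sector order above):
  C_11 = (1.00)(0.75) − (-0.20)(-0.05) = 0.7400
  C_12 = −[(-0.35)(0.75) − (-0.20)(0.00)] = 0.2625
  C_13 = (-0.35)(-0.05) − (1.00)(0.00) = 0.0175
  C_21 = −[(-0.10)(0.75) − (0.00)(-0.05)] = 0.0750
  C_22 = (0.70)(0.75) − (0.00)(0.00) = 0.5250
  C_23 = −[(0.70)(-0.05) − (-0.10)(0.00)] = 0.0350
  C_31 = (-0.10)(-0.20) − (0.00)(1.00) = 0.0200
  C_32 = −[(0.70)(-0.20) − (0.00)(-0.35)] = 0.1400
  C_33 = (0.70)(1.00) − (-0.10)(-0.35) = 0.6650
det(I−A) = Σ_j (I−A)_1j·C_1j = (0.70)(0.7400) + (-0.10)(0.2625) + (0.00)(0.0175) = 0.49175
adj(I−A) = Cᵀ =
  [ 0.7400   0.0750   0.0200]
  [ 0.2625   0.5250   0.1400]
  [ 0.0175   0.0350   0.6650]
(I − A)⁻¹ = adj(I−A) / det(I−A) ≈
  [   1.5048     0.1525     0.0407]
  [   0.5338     1.0676     0.2847]
  [   0.0356     0.0712     1.3523]
First solve x = (I − A)⁻¹ d = adj(I−A)·d / det(I−A); in particular x_3 = (0.0175·160 + 0.0350·100 + 0.6650·130) / 0.49175 = 92.75 / 0.49175 ≈ 188.6121.
Intermediate flow from 2 to 3: z_23 = a_23 · x_3 = 0.20 × 92.75 / 0.49175 = 18.55 / 0.49175 ≈ 37.72.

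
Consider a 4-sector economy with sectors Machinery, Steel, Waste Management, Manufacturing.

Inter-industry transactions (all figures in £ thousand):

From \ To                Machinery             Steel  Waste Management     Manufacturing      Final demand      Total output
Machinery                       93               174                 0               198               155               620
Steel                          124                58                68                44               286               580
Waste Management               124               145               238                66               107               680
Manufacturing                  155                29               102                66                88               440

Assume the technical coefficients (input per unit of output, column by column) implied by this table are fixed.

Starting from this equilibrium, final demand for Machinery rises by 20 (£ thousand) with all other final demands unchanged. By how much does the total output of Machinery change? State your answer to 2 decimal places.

Δx_1 = 35.12

Technical coefficients a_ij = z_ij / X_j:
  a_11 = 93/620 = 0.15, a_21 = 124/620 = 0.20, a_31 = 124/620 = 0.20, a_41 = 155/620 = 0.25
  a_12 = 174/580 = 0.30, a_22 = 58/580 = 0.10, a_32 = 145/580 = 0.25, a_42 = 29/580 = 0.05
  a_13 = 0/680 = 0.00, a_23 = 68/680 = 0.10, a_33 = 238/680 = 0.35, a_43 = 102/680 = 0.15
  a_14 = 198/440 = 0.45, a_24 = 44/440 = 0.10, a_34 = 66/440 = 0.15, a_44 = 66/440 = 0.15
I − A =
  [   0.85    -0.30     0.00    -0.45]
  [  -0.20     0.90    -0.10    -0.10]
  [  -0.20    -0.25     0.65    -0.15]
  [  -0.25    -0.05    -0.15     0.85]
Compute the cofactors C_ij = (−1)^(i+j)·(3×3 minor ij) of I−A; the adjugate is their transpose:
adj(I−A) = Cᵀ =
  [ 0.448000   0.190500   0.093000   0.276000]
  [ 0.146000   0.363875   0.087250   0.135500]
  [ 0.236000   0.225625   0.481750   0.236500]
  [ 0.182000   0.117250   0.117500   0.431000]
det(I−A) = Σ_j (I−A)_1j·C_1j = (0.85)(0.448000) + (-0.30)(0.146000) + (0.00)(0.236000) + (-0.45)(0.182000) = 0.2551
(I − A)⁻¹ = adj(I−A) / det(I−A) ≈
  [   1.7562     0.7468     0.3646     1.0819]
  [   0.5723     1.4264     0.3420     0.5312]
  [   0.9251     0.8845     1.8885     0.9271]
  [   0.7134     0.4596     0.4606     1.6895]
Δx = (I − A)⁻¹ Δd with Δd having +20 in the Machinery component and 0 elsewhere.
So Δx_1 = L_11 · (+20), where L_11 = adj(I−A)_11 / det(I−A) = 0.448000 / 0.2551.
Δx_1 = 0.448000 × (+20) / 0.2551 = 8.96 / 0.2551 ≈ 35.12.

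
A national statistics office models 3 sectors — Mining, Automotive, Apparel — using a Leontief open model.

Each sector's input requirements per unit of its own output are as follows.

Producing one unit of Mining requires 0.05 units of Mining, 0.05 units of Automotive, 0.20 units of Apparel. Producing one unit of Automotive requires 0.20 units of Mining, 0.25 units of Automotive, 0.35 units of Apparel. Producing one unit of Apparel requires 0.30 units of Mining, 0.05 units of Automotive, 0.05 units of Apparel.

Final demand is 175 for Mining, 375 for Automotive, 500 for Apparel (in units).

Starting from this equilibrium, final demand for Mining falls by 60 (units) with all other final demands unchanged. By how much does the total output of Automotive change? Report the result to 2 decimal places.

I − A =
  [   0.95    -0.20    -0.30]
  [  -0.05     0.75    -0.05]
  [  -0.20    -0.35     0.95]
Cofactors of I−A, C_ij = (−1)^(i+j)·(minor ij) (rows/columns in the sector order above):
  C_11 = (0.75)(0.95) − (-0.05)(-0.35) = 0.6950
  C_12 = −[(-0.05)(0.95) − (-0.05)(-0.20)] = 0.0575
  C_13 = (-0.05)(-0.35) − (0.75)(-0.20) = 0.1675
  C_21 = −[(-0.20)(0.95) − (-0.30)(-0.35)] = 0.2950
  C_22 = (0.95)(0.95) − (-0.30)(-0.20) = 0.8425
  C_23 = −[(0.95)(-0.35) − (-0.20)(-0.20)] = 0.3725
  C_31 = (-0.20)(-0.05) − (-0.30)(0.75) = 0.2350
  C_32 = −[(0.95)(-0.05) − (-0.30)(-0.05)] = 0.0625
  C_33 = (0.95)(0.75) − (-0.20)(-0.05) = 0.7025
det(I−A) = Σ_j (I−A)_1j·C_1j = (0.95)(0.6950) + (-0.20)(0.0575) + (-0.30)(0.1675) = 0.5985
adj(I−A) = Cᵀ =
  [ 0.6950   0.2950   0.2350]
  [ 0.0575   0.8425   0.0625]
  [ 0.1675   0.3725   0.7025]
(I − A)⁻¹ = adj(I−A) / det(I−A) ≈
  [   1.1612     0.4929     0.3926]
  [   0.0961     1.4077     0.1044]
  [   0.2799     0.6224     1.1738]
Δx = (I − A)⁻¹ Δd with Δd having -60 in the Mining component and 0 elsewhere.
So Δx_2 = L_21 · (-60), where L_21 = adj(I−A)_21 / det(I−A) = 0.0575 / 0.5985.
Δx_2 = 0.0575 × (-60) / 0.5985 = -3.45 / 0.5985 ≈ -5.76.

Δx_2 = -5.76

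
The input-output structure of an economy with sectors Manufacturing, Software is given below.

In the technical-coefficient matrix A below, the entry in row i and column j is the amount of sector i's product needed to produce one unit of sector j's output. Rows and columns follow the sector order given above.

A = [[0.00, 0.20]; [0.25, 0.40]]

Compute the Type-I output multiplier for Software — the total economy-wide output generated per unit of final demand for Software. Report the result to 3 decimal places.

m_2 = 2.182

I − A =
  [   1.00    -0.20]
  [  -0.25     0.60]
det(I−A) = (1.00)(0.60) − (-0.20)(-0.25) = 0.5500
adj(I−A) = [[0.60, 0.20], [0.25, 1.00]]
(I − A)⁻¹ = adj(I−A) / det(I−A) ≈
  [   1.0909     0.3636]
  [   0.4545     1.8182]
The output multiplier for sector j is the column-j sum of the Leontief inverse (I − A)⁻¹ = adj(I−A) / det(I−A).
Column 2 of adj(I−A): (0.20, 1.00); det(I−A) = 0.5500.
m_2 = (0.20 + 1.00) / 0.5500 = 1.20 / 0.5500 ≈ 2.182.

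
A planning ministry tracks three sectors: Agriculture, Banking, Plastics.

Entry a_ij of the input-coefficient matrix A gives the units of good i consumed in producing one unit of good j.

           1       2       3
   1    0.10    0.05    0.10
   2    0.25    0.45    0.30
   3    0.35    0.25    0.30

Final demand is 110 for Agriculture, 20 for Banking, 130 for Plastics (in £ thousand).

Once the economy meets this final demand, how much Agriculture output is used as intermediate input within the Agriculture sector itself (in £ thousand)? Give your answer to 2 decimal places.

z_11 = 18.54

I − A =
  [   0.90    -0.05    -0.10]
  [  -0.25     0.55    -0.30]
  [  -0.35    -0.25     0.70]
Cofactors of I−A, C_ij = (−1)^(i+j)·(minor ij) (rows/columns in the sector order above):
  C_11 = (0.55)(0.70) − (-0.30)(-0.25) = 0.3100
  C_12 = −[(-0.25)(0.70) − (-0.30)(-0.35)] = 0.2800
  C_13 = (-0.25)(-0.25) − (0.55)(-0.35) = 0.2550
  C_21 = −[(-0.05)(0.70) − (-0.10)(-0.25)] = 0.0600
  C_22 = (0.90)(0.70) − (-0.10)(-0.35) = 0.5950
  C_23 = −[(0.90)(-0.25) − (-0.05)(-0.35)] = 0.2425
  C_31 = (-0.05)(-0.30) − (-0.10)(0.55) = 0.0700
  C_32 = −[(0.90)(-0.30) − (-0.10)(-0.25)] = 0.2950
  C_33 = (0.90)(0.55) − (-0.05)(-0.25) = 0.4825
det(I−A) = Σ_j (I−A)_1j·C_1j = (0.90)(0.3100) + (-0.05)(0.2800) + (-0.10)(0.2550) = 0.2395
adj(I−A) = Cᵀ =
  [ 0.3100   0.0600   0.0700]
  [ 0.2800   0.5950   0.2950]
  [ 0.2550   0.2425   0.4825]
(I − A)⁻¹ = adj(I−A) / det(I−A) ≈
  [   1.2944     0.2505     0.2923]
  [   1.1691     2.4843     1.2317]
  [   1.0647     1.0125     2.0146]
First solve x = (I − A)⁻¹ d = adj(I−A)·d / det(I−A); in particular x_1 = (0.3100·110 + 0.0600·20 + 0.0700·130) / 0.2395 = 44.40 / 0.2395 ≈ 185.3862.
Intermediate flow from 1 to 1: z_11 = a_11 · x_1 = 0.10 × 44.40 / 0.2395 = 4.44 / 0.2395 ≈ 18.54.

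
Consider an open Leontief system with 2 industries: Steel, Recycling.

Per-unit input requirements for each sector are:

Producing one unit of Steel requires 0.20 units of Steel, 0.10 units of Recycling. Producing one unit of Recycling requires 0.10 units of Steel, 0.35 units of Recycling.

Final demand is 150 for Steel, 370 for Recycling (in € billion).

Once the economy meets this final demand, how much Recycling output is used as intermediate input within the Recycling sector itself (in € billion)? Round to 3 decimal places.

I − A =
  [   0.80    -0.10]
  [  -0.10     0.65]
det(I−A) = (0.80)(0.65) − (-0.10)(-0.10) = 0.5100
adj(I−A) = [[0.65, 0.10], [0.10, 0.80]]
(I − A)⁻¹ = adj(I−A) / det(I−A) ≈
  [   1.2745     0.1961]
  [   0.1961     1.5686]
First solve x = (I − A)⁻¹ d = adj(I−A)·d / det(I−A); in particular x_R = (0.10·150 + 0.80·370) / 0.5100 = 311.00 / 0.5100 ≈ 609.80392.
Intermediate flow from R to R: z_RR = a_RR · x_R = 0.35 × 311.00 / 0.5100 = 108.85 / 0.5100 ≈ 213.431.

z_RR = 213.431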